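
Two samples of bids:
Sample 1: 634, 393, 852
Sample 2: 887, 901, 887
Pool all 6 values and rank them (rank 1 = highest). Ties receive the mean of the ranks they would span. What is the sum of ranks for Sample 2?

Sorted (descending): 901, 887, 887, 852, 634, 393
The 2 values of 887 occupy positions 2–3 → average rank (2+3)/2 = 2.5.
Sample 2 values → pooled ranks: 887→2.5, 901→1, 887→2.5
Rank sum = 2.5 + 1 + 2.5 = 6

6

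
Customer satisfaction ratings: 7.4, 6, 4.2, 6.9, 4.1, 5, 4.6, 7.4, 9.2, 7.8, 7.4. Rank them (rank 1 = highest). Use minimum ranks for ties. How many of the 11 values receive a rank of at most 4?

5

Sorted (descending): 9.2, 7.8, 7.4, 7.4, 7.4, 6.9, 6, 5, 4.6, 4.2, 4.1
The 3 values of 7.4 occupy positions 3–5 → each gets rank 3.
Ranks ≤ 4: {1, 2, 3, 3, 3} → 5 values.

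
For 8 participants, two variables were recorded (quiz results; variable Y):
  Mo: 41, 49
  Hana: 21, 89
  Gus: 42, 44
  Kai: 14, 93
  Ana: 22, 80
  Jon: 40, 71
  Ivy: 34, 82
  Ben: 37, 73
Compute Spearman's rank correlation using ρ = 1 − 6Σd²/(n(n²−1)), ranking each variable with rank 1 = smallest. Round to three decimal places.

Ranks of variable 1: 7, 2, 8, 1, 3, 6, 4, 5
Ranks of variable 2: 2, 7, 1, 8, 5, 3, 6, 4
d = r₁ − r₂: 5, -5, 7, -7, -2, 3, -2, 1
d²: 25, 25, 49, 49, 4, 9, 4, 1; Σd² = 166
ρ = 1 − 6·166/(8·63) = 1 − 996/504 = -0.976

-0.976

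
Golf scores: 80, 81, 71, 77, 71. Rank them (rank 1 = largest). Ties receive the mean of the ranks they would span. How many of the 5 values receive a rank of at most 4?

3

Sorted (descending): 81, 80, 77, 71, 71
The 2 values of 71 occupy positions 4–5 → average rank (4+5)/2 = 4.5.
Ranks ≤ 4: {1, 2, 3} → 3 values.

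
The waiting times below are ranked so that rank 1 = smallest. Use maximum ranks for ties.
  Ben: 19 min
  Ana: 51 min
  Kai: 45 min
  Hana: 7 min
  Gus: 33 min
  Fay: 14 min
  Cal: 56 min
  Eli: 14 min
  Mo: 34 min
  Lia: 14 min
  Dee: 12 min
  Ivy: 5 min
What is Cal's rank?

12

Sorted (ascending): 5, 7, 12, 14, 14, 14, 19, 33, 34, 45, 51, 56
The 3 values of 14 occupy positions 4–6 → each gets rank 6.
Cal has value 56 min → rank 12.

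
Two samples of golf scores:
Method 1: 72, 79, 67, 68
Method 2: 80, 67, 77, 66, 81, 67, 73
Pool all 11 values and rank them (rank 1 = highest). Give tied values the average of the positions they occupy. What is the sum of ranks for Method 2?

Sorted (descending): 81, 80, 79, 77, 73, 72, 68, 67, 67, 67, 66
The 3 values of 67 occupy positions 8–10 → average rank 9.
Method 2 values → pooled ranks: 80→2, 67→9, 77→4, 66→11, 81→1, 67→9, 73→5
Rank sum = 2 + 9 + 4 + 11 + 1 + 9 + 5 = 41

41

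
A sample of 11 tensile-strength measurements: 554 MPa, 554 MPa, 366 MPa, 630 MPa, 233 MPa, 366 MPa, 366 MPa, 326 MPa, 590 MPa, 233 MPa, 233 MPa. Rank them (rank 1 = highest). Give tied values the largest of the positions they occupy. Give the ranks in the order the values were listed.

Sorted (descending): 630, 590, 554, 554, 366, 366, 366, 326, 233, 233, 233
The 2 values of 554 occupy positions 3–4 → each gets rank 4.
The 3 values of 366 occupy positions 5–7 → each gets rank 7.
The 3 values of 233 occupy positions 9–11 → each gets rank 11.

4, 4, 7, 1, 11, 7, 7, 8, 2, 11, 11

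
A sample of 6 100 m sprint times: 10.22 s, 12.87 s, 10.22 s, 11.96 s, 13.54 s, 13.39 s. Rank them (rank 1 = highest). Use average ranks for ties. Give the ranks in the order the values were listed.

5.5, 3, 5.5, 4, 1, 2

Sorted (descending): 13.54, 13.39, 12.87, 11.96, 10.22, 10.22
The 2 values of 10.22 occupy positions 5–6 → average rank (5+6)/2 = 5.5.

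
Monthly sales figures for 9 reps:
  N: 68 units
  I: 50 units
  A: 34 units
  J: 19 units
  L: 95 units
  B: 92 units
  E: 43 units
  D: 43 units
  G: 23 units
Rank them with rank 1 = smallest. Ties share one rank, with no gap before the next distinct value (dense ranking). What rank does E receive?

Sorted (ascending): 19, 23, 34, 43, 43, 50, 68, 92, 95
The 2 values of 43 share dense rank 4.
Remaining distinct values take the next consecutive integers.
E has value 43 units → rank 4.

4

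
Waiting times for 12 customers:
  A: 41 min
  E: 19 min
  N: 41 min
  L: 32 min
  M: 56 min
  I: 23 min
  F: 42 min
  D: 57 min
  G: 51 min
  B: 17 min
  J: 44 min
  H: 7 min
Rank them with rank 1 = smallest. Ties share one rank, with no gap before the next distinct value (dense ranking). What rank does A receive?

6

Sorted (ascending): 7, 17, 19, 23, 32, 41, 41, 42, 44, 51, 56, 57
The 2 values of 41 share dense rank 6.
Remaining distinct values take the next consecutive integers.
A has value 41 min → rank 6.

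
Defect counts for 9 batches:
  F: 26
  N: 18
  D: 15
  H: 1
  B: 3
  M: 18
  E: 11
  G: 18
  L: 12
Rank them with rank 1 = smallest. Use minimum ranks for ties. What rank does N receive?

6

Sorted (ascending): 1, 3, 11, 12, 15, 18, 18, 18, 26
The 3 values of 18 occupy positions 6–8 → each gets rank 6.
N has value 18 → rank 6.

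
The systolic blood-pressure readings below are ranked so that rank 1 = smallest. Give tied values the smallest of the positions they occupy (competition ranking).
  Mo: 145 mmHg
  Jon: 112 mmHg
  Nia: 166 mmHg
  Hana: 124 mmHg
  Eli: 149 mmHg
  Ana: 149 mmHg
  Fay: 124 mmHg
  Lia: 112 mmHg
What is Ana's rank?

6

Sorted (ascending): 112, 112, 124, 124, 145, 149, 149, 166
The 2 values of 112 occupy positions 1–2 → each gets rank 1.
The 2 values of 124 occupy positions 3–4 → each gets rank 3.
The 2 values of 149 occupy positions 6–7 → each gets rank 6.
Ana has value 149 mmHg → rank 6.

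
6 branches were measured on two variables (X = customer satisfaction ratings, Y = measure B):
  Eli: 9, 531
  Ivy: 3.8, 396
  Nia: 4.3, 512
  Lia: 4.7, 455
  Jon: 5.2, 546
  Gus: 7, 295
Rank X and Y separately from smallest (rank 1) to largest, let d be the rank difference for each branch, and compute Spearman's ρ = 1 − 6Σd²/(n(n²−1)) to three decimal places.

Ranks of variable 1: 6, 1, 2, 3, 4, 5
Ranks of variable 2: 5, 2, 4, 3, 6, 1
d = r₁ − r₂: 1, -1, -2, 0, -2, 4
d²: 1, 1, 4, 0, 4, 16; Σd² = 26
ρ = 1 − 6·26/(6·35) = 1 − 156/210 = 0.257

0.257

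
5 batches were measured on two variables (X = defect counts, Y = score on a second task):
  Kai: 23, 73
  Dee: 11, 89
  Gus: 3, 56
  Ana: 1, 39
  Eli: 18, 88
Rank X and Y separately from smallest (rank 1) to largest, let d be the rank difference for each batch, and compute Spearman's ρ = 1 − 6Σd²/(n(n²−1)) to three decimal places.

Ranks of variable 1: 5, 3, 2, 1, 4
Ranks of variable 2: 3, 5, 2, 1, 4
d = r₁ − r₂: 2, -2, 0, 0, 0
d²: 4, 4, 0, 0, 0; Σd² = 8
ρ = 1 − 6·8/(5·24) = 1 − 48/120 = 0.600

0.600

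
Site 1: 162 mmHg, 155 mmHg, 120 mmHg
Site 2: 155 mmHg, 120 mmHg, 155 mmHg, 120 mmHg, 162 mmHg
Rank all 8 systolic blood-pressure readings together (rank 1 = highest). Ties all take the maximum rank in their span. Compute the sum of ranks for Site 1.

15

Sorted (descending): 162, 162, 155, 155, 155, 120, 120, 120
The 2 values of 162 occupy positions 1–2 → each gets rank 2.
The 3 values of 155 occupy positions 3–5 → each gets rank 5.
The 3 values of 120 occupy positions 6–8 → each gets rank 8.
Site 1 values → pooled ranks: 162→2, 155→5, 120→8
Rank sum = 2 + 5 + 8 = 15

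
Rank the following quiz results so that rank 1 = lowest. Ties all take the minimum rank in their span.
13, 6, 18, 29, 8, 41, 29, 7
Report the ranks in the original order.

4, 1, 5, 6, 3, 8, 6, 2

Sorted (ascending): 6, 7, 8, 13, 18, 29, 29, 41
The 2 values of 29 occupy positions 6–7 → each gets rank 6.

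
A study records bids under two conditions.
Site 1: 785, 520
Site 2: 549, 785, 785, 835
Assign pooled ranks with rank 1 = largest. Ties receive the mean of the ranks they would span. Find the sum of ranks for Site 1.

9

Sorted (descending): 835, 785, 785, 785, 549, 520
The 3 values of 785 occupy positions 2–4 → average rank 3.
Site 1 values → pooled ranks: 785→3, 520→6
Rank sum = 3 + 6 = 9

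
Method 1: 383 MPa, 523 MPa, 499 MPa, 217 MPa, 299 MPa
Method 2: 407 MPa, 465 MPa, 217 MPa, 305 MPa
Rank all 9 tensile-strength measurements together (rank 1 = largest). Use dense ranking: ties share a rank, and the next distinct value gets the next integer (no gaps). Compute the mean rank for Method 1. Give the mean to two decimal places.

4.60

Sorted (descending): 523, 499, 465, 407, 383, 305, 299, 217, 217
The 2 values of 217 share dense rank 8.
Remaining distinct values take the next consecutive integers.
Method 1 values → pooled ranks: 383→5, 523→1, 499→2, 217→8, 299→7
Mean rank = (5 + 1 + 2 + 8 + 7) / 5 = 4.60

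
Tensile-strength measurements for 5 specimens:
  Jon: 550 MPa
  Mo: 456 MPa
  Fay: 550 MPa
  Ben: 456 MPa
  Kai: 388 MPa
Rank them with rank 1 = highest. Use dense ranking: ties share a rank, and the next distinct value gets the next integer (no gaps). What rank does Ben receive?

Sorted (descending): 550, 550, 456, 456, 388
The 2 values of 550 share dense rank 1.
The 2 values of 456 share dense rank 2.
Remaining distinct values take the next consecutive integers.
Ben has value 456 MPa → rank 2.

2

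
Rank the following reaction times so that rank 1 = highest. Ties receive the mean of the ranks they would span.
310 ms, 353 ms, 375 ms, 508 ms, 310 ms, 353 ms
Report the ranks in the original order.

Sorted (descending): 508, 375, 353, 353, 310, 310
The 2 values of 353 occupy positions 3–4 → average rank (3+4)/2 = 3.5.
The 2 values of 310 occupy positions 5–6 → average rank (5+6)/2 = 5.5.

5.5, 3.5, 2, 1, 5.5, 3.5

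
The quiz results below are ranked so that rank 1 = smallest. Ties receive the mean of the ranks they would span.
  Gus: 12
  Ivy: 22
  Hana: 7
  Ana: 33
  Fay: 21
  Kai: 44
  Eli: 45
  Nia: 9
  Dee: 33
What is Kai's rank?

8

Sorted (ascending): 7, 9, 12, 21, 22, 33, 33, 44, 45
The 2 values of 33 occupy positions 6–7 → average rank (6+7)/2 = 6.5.
Kai has value 44 → rank 8.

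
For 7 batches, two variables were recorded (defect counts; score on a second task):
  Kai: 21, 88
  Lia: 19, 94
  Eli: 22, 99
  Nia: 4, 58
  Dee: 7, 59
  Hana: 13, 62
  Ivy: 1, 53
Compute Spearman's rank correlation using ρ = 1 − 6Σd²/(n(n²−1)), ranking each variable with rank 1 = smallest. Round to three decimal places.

0.964

Ranks of variable 1: 6, 5, 7, 2, 3, 4, 1
Ranks of variable 2: 5, 6, 7, 2, 3, 4, 1
d = r₁ − r₂: 1, -1, 0, 0, 0, 0, 0
d²: 1, 1, 0, 0, 0, 0, 0; Σd² = 2
ρ = 1 − 6·2/(7·48) = 1 − 12/336 = 0.964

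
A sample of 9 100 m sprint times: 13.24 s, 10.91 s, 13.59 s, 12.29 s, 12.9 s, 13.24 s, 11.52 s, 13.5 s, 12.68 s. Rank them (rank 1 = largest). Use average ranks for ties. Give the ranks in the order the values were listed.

Sorted (descending): 13.59, 13.5, 13.24, 13.24, 12.9, 12.68, 12.29, 11.52, 10.91
The 2 values of 13.24 occupy positions 3–4 → average rank (3+4)/2 = 3.5.

3.5, 9, 1, 7, 5, 3.5, 8, 2, 6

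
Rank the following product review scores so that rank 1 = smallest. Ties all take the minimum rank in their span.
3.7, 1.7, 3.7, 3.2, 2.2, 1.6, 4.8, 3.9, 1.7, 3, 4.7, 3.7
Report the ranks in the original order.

Sorted (ascending): 1.6, 1.7, 1.7, 2.2, 3, 3.2, 3.7, 3.7, 3.7, 3.9, 4.7, 4.8
The 2 values of 1.7 occupy positions 2–3 → each gets rank 2.
The 3 values of 3.7 occupy positions 7–9 → each gets rank 7.

7, 2, 7, 6, 4, 1, 12, 10, 2, 5, 11, 7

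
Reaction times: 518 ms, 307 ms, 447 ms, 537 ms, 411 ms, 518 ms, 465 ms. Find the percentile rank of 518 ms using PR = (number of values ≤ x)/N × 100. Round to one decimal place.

85.7

N = 7.
Strictly below 518: 4. Equal to 518: 2.
PR = 6/7 × 100 = 85.7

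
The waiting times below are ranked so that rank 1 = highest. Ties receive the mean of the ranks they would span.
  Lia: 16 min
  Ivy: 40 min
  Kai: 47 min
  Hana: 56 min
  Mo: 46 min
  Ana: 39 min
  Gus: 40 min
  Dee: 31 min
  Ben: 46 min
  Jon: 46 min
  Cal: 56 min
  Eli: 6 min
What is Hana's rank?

1.5

Sorted (descending): 56, 56, 47, 46, 46, 46, 40, 40, 39, 31, 16, 6
The 2 values of 56 occupy positions 1–2 → average rank (1+2)/2 = 1.5.
The 3 values of 46 occupy positions 4–6 → average rank 5.
The 2 values of 40 occupy positions 7–8 → average rank (7+8)/2 = 7.5.
Hana has value 56 min → rank 1.5.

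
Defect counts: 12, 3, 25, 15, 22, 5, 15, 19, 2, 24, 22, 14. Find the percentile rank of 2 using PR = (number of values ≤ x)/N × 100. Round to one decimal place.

8.3

N = 12.
Strictly below 2: 0. Equal to 2: 1.
PR = 1/12 × 100 = 8.3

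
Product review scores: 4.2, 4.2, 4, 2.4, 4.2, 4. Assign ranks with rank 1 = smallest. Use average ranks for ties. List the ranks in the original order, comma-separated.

5, 5, 2.5, 1, 5, 2.5

Sorted (ascending): 2.4, 4, 4, 4.2, 4.2, 4.2
The 2 values of 4 occupy positions 2–3 → average rank (2+3)/2 = 2.5.
The 3 values of 4.2 occupy positions 4–6 → average rank 5.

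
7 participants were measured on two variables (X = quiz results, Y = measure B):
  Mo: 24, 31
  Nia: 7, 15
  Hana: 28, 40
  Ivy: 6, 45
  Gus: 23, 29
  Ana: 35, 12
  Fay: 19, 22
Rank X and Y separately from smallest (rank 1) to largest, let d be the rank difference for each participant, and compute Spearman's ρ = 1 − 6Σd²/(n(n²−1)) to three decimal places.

Ranks of variable 1: 5, 2, 6, 1, 4, 7, 3
Ranks of variable 2: 5, 2, 6, 7, 4, 1, 3
d = r₁ − r₂: 0, 0, 0, -6, 0, 6, 0
d²: 0, 0, 0, 36, 0, 36, 0; Σd² = 72
ρ = 1 − 6·72/(7·48) = 1 − 432/336 = -0.286

-0.286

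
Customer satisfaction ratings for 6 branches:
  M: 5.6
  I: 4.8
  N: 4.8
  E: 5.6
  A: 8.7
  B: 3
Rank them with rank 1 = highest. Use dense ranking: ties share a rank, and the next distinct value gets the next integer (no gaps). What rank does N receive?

Sorted (descending): 8.7, 5.6, 5.6, 4.8, 4.8, 3
The 2 values of 5.6 share dense rank 2.
The 2 values of 4.8 share dense rank 3.
Remaining distinct values take the next consecutive integers.
N has value 4.8 → rank 3.

3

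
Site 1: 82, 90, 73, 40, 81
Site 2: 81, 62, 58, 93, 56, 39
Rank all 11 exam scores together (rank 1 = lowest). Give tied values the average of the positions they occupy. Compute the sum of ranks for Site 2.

Sorted (ascending): 39, 40, 56, 58, 62, 73, 81, 81, 82, 90, 93
The 2 values of 81 occupy positions 7–8 → average rank (7+8)/2 = 7.5.
Site 2 values → pooled ranks: 81→7.5, 62→5, 58→4, 93→11, 56→3, 39→1
Rank sum = 7.5 + 5 + 4 + 11 + 3 + 1 = 31.5

31.5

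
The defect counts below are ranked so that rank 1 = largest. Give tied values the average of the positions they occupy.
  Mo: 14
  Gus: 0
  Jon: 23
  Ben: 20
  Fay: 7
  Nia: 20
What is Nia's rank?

Sorted (descending): 23, 20, 20, 14, 7, 0
The 2 values of 20 occupy positions 2–3 → average rank (2+3)/2 = 2.5.
Nia has value 20 → rank 2.5.

2.5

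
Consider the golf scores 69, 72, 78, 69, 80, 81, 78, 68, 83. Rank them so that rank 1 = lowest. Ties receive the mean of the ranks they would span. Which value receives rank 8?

81

Sorted (ascending): 68, 69, 69, 72, 78, 78, 80, 81, 83
The 2 values of 69 occupy positions 2–3 → average rank (2+3)/2 = 2.5.
The 2 values of 78 occupy positions 5–6 → average rank (5+6)/2 = 5.5.
Rank 8 → value 81.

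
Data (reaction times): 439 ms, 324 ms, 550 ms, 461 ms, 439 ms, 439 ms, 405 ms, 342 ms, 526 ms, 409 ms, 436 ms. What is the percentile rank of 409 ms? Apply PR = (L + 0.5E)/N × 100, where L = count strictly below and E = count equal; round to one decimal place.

31.8

N = 11.
Strictly below 409: 3. Equal to 409: 1.
PR = (3 + 0.5·1)/11 × 100 = 31.8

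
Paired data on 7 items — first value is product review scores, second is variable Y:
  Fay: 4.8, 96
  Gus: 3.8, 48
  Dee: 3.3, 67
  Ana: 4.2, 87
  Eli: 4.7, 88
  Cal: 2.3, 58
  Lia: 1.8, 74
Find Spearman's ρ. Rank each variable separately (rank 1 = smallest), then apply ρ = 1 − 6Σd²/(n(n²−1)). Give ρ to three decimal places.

0.679

Ranks of variable 1: 7, 4, 3, 5, 6, 2, 1
Ranks of variable 2: 7, 1, 3, 5, 6, 2, 4
d = r₁ − r₂: 0, 3, 0, 0, 0, 0, -3
d²: 0, 9, 0, 0, 0, 0, 9; Σd² = 18
ρ = 1 − 6·18/(7·48) = 1 − 108/336 = 0.679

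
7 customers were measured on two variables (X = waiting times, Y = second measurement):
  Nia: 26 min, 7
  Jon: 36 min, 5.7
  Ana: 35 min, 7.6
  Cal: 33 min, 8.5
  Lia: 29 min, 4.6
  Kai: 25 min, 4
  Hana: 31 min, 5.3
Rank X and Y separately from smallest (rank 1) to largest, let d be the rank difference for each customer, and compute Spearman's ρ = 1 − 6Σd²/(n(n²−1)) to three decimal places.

Ranks of variable 1: 2, 7, 6, 5, 3, 1, 4
Ranks of variable 2: 5, 4, 6, 7, 2, 1, 3
d = r₁ − r₂: -3, 3, 0, -2, 1, 0, 1
d²: 9, 9, 0, 4, 1, 0, 1; Σd² = 24
ρ = 1 − 6·24/(7·48) = 1 − 144/336 = 0.571

0.571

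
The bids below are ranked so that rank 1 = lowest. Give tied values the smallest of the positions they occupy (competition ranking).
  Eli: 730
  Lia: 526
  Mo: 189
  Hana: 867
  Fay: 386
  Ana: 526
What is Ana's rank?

Sorted (ascending): 189, 386, 526, 526, 730, 867
The 2 values of 526 occupy positions 3–4 → each gets rank 3.
Ana has value 526 → rank 3.

3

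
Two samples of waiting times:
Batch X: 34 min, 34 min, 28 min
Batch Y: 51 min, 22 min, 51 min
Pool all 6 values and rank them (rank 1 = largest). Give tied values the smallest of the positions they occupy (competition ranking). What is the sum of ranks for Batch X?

11

Sorted (descending): 51, 51, 34, 34, 28, 22
The 2 values of 51 occupy positions 1–2 → each gets rank 1.
The 2 values of 34 occupy positions 3–4 → each gets rank 3.
Batch X values → pooled ranks: 34→3, 34→3, 28→5
Rank sum = 3 + 3 + 5 = 11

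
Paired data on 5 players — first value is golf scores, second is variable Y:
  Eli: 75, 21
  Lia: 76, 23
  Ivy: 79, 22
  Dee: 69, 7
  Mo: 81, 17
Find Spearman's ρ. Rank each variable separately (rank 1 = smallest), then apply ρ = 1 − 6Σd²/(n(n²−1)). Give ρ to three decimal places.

Ranks of variable 1: 2, 3, 4, 1, 5
Ranks of variable 2: 3, 5, 4, 1, 2
d = r₁ − r₂: -1, -2, 0, 0, 3
d²: 1, 4, 0, 0, 9; Σd² = 14
ρ = 1 − 6·14/(5·24) = 1 − 84/120 = 0.300

0.300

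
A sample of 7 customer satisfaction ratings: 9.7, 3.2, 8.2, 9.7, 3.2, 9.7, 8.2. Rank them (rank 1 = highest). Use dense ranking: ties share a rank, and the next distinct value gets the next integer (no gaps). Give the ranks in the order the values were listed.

1, 3, 2, 1, 3, 1, 2

Sorted (descending): 9.7, 9.7, 9.7, 8.2, 8.2, 3.2, 3.2
The 3 values of 9.7 share dense rank 1.
The 2 values of 8.2 share dense rank 2.
The 2 values of 3.2 share dense rank 3.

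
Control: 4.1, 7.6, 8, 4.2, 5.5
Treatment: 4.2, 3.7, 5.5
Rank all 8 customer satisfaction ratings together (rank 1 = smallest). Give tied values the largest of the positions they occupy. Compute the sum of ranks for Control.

27

Sorted (ascending): 3.7, 4.1, 4.2, 4.2, 5.5, 5.5, 7.6, 8
The 2 values of 4.2 occupy positions 3–4 → each gets rank 4.
The 2 values of 5.5 occupy positions 5–6 → each gets rank 6.
Control values → pooled ranks: 4.1→2, 7.6→7, 8→8, 4.2→4, 5.5→6
Rank sum = 2 + 7 + 8 + 4 + 6 = 27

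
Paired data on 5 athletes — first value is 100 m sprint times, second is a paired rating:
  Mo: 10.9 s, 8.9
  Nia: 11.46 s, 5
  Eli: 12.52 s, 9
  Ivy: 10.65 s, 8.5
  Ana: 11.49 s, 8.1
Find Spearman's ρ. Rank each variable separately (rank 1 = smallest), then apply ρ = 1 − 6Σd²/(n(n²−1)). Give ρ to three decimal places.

Ranks of variable 1: 2, 3, 5, 1, 4
Ranks of variable 2: 4, 1, 5, 3, 2
d = r₁ − r₂: -2, 2, 0, -2, 2
d²: 4, 4, 0, 4, 4; Σd² = 16
ρ = 1 − 6·16/(5·24) = 1 − 96/120 = 0.200

0.200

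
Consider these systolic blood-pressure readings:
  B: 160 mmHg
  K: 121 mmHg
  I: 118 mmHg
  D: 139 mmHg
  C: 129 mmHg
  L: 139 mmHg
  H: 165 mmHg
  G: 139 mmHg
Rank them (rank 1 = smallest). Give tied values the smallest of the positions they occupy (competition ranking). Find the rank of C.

3

Sorted (ascending): 118, 121, 129, 139, 139, 139, 160, 165
The 3 values of 139 occupy positions 4–6 → each gets rank 4.
C has value 129 mmHg → rank 3.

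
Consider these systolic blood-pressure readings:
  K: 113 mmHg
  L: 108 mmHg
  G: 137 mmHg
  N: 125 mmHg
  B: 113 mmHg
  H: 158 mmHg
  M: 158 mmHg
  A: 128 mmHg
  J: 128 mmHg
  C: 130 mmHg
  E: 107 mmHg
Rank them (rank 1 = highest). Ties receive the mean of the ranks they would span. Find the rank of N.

Sorted (descending): 158, 158, 137, 130, 128, 128, 125, 113, 113, 108, 107
The 2 values of 158 occupy positions 1–2 → average rank (1+2)/2 = 1.5.
The 2 values of 128 occupy positions 5–6 → average rank (5+6)/2 = 5.5.
The 2 values of 113 occupy positions 8–9 → average rank (8+9)/2 = 8.5.
N has value 125 mmHg → rank 7.

7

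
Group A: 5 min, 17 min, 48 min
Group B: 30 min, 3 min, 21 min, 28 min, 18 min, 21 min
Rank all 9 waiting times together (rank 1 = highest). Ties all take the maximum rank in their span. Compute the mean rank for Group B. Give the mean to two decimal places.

Sorted (descending): 48, 30, 28, 21, 21, 18, 17, 5, 3
The 2 values of 21 occupy positions 4–5 → each gets rank 5.
Group B values → pooled ranks: 30→2, 3→9, 21→5, 28→3, 18→6, 21→5
Mean rank = (2 + 9 + 5 + 3 + 6 + 5) / 6 = 5.00

5.00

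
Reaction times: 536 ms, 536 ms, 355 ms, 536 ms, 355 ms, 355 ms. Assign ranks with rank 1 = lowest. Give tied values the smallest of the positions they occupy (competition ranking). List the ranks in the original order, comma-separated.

4, 4, 1, 4, 1, 1

Sorted (ascending): 355, 355, 355, 536, 536, 536
The 3 values of 355 occupy positions 1–3 → each gets rank 1.
The 3 values of 536 occupy positions 4–6 → each gets rank 4.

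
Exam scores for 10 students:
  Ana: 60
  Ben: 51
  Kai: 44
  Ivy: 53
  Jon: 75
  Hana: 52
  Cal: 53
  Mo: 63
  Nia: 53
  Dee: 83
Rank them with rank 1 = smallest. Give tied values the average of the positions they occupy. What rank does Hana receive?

3

Sorted (ascending): 44, 51, 52, 53, 53, 53, 60, 63, 75, 83
The 3 values of 53 occupy positions 4–6 → average rank 5.
Hana has value 52 → rank 3.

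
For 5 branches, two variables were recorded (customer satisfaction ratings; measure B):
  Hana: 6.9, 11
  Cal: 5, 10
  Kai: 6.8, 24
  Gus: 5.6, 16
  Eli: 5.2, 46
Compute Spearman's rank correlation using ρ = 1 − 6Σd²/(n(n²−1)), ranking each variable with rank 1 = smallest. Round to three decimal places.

0.100

Ranks of variable 1: 5, 1, 4, 3, 2
Ranks of variable 2: 2, 1, 4, 3, 5
d = r₁ − r₂: 3, 0, 0, 0, -3
d²: 9, 0, 0, 0, 9; Σd² = 18
ρ = 1 − 6·18/(5·24) = 1 − 108/120 = 0.100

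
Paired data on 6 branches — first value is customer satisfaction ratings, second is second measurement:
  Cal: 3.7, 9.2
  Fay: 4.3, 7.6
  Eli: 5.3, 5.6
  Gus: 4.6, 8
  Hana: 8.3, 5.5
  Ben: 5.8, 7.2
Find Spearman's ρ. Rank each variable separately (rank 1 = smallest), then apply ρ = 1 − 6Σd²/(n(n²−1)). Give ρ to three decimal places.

-0.886

Ranks of variable 1: 1, 2, 4, 3, 6, 5
Ranks of variable 2: 6, 4, 2, 5, 1, 3
d = r₁ − r₂: -5, -2, 2, -2, 5, 2
d²: 25, 4, 4, 4, 25, 4; Σd² = 66
ρ = 1 − 6·66/(6·35) = 1 − 396/210 = -0.886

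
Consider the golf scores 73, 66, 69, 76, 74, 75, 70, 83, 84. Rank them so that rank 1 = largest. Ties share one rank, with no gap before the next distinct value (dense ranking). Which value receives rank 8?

69

Sorted (descending): 84, 83, 76, 75, 74, 73, 70, 69, 66
No ties — each value takes its position as its rank.
Rank 8 → value 69.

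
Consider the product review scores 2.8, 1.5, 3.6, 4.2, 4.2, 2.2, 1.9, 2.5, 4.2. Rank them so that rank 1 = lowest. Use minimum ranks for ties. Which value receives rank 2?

1.9

Sorted (ascending): 1.5, 1.9, 2.2, 2.5, 2.8, 3.6, 4.2, 4.2, 4.2
The 3 values of 4.2 occupy positions 7–9 → each gets rank 7.
Rank 2 → value 1.9.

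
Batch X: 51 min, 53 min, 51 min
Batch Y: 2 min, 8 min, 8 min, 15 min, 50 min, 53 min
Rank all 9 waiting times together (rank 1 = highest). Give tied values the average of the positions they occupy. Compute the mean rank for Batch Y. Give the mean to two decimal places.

6.08

Sorted (descending): 53, 53, 51, 51, 50, 15, 8, 8, 2
The 2 values of 53 occupy positions 1–2 → average rank (1+2)/2 = 1.5.
The 2 values of 51 occupy positions 3–4 → average rank (3+4)/2 = 3.5.
The 2 values of 8 occupy positions 7–8 → average rank (7+8)/2 = 7.5.
Batch Y values → pooled ranks: 2→9, 8→7.5, 8→7.5, 15→6, 50→5, 53→1.5
Mean rank = (9 + 7.5 + 7.5 + 6 + 5 + 1.5) / 6 = 6.08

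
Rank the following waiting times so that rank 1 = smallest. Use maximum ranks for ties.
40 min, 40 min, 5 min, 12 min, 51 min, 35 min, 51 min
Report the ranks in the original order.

Sorted (ascending): 5, 12, 35, 40, 40, 51, 51
The 2 values of 40 occupy positions 4–5 → each gets rank 5.
The 2 values of 51 occupy positions 6–7 → each gets rank 7.

5, 5, 1, 2, 7, 3, 7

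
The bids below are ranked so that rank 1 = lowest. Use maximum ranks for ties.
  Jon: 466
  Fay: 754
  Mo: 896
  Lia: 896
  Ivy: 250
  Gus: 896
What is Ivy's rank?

Sorted (ascending): 250, 466, 754, 896, 896, 896
The 3 values of 896 occupy positions 4–6 → each gets rank 6.
Ivy has value 250 → rank 1.

1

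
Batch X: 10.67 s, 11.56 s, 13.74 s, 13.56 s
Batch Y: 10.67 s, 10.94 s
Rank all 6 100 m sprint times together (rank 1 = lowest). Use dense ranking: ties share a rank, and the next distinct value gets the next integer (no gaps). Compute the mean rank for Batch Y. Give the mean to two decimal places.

1.50

Sorted (ascending): 10.67, 10.67, 10.94, 11.56, 13.56, 13.74
The 2 values of 10.67 share dense rank 1.
Remaining distinct values take the next consecutive integers.
Batch Y values → pooled ranks: 10.67→1, 10.94→2
Mean rank = (1 + 2) / 2 = 1.50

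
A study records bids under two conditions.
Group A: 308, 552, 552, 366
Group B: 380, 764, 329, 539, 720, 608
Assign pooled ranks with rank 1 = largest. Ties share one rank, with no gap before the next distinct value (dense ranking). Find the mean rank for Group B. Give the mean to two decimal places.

4.17

Sorted (descending): 764, 720, 608, 552, 552, 539, 380, 366, 329, 308
The 2 values of 552 share dense rank 4.
Remaining distinct values take the next consecutive integers.
Group B values → pooled ranks: 380→6, 764→1, 329→8, 539→5, 720→2, 608→3
Mean rank = (6 + 1 + 8 + 5 + 2 + 3) / 6 = 4.17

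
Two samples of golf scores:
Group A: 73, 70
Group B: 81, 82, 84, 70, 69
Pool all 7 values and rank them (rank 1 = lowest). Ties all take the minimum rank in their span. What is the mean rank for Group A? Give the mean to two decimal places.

Sorted (ascending): 69, 70, 70, 73, 81, 82, 84
The 2 values of 70 occupy positions 2–3 → each gets rank 2.
Group A values → pooled ranks: 73→4, 70→2
Mean rank = (4 + 2) / 2 = 3.00

3.00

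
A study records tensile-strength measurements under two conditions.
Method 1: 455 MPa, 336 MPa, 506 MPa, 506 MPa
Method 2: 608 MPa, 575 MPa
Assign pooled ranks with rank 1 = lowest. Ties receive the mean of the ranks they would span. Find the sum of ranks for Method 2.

Sorted (ascending): 336, 455, 506, 506, 575, 608
The 2 values of 506 occupy positions 3–4 → average rank (3+4)/2 = 3.5.
Method 2 values → pooled ranks: 608→6, 575→5
Rank sum = 6 + 5 = 11

11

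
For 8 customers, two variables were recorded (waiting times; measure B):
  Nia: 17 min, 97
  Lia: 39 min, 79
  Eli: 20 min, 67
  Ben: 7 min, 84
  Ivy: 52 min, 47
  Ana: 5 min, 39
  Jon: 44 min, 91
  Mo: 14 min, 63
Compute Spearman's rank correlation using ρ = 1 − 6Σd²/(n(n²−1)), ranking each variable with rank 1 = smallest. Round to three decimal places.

0.167

Ranks of variable 1: 4, 6, 5, 2, 8, 1, 7, 3
Ranks of variable 2: 8, 5, 4, 6, 2, 1, 7, 3
d = r₁ − r₂: -4, 1, 1, -4, 6, 0, 0, 0
d²: 16, 1, 1, 16, 36, 0, 0, 0; Σd² = 70
ρ = 1 − 6·70/(8·63) = 1 − 420/504 = 0.167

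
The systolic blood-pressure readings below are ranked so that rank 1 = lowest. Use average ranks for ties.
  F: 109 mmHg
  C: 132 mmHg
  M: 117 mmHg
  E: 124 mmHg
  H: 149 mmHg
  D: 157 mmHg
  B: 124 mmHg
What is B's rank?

3.5

Sorted (ascending): 109, 117, 124, 124, 132, 149, 157
The 2 values of 124 occupy positions 3–4 → average rank (3+4)/2 = 3.5.
B has value 124 mmHg → rank 3.5.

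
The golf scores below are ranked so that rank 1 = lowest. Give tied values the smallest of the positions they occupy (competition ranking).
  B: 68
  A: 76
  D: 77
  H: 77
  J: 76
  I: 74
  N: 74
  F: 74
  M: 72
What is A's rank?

Sorted (ascending): 68, 72, 74, 74, 74, 76, 76, 77, 77
The 3 values of 74 occupy positions 3–5 → each gets rank 3.
The 2 values of 76 occupy positions 6–7 → each gets rank 6.
The 2 values of 77 occupy positions 8–9 → each gets rank 8.
A has value 76 → rank 6.

6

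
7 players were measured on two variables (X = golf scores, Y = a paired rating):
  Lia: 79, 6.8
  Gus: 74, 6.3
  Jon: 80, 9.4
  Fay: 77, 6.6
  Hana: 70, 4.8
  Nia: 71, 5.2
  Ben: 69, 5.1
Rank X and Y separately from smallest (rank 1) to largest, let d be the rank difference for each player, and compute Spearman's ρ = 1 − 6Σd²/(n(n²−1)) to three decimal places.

Ranks of variable 1: 6, 4, 7, 5, 2, 3, 1
Ranks of variable 2: 6, 4, 7, 5, 1, 3, 2
d = r₁ − r₂: 0, 0, 0, 0, 1, 0, -1
d²: 0, 0, 0, 0, 1, 0, 1; Σd² = 2
ρ = 1 − 6·2/(7·48) = 1 − 12/336 = 0.964

0.964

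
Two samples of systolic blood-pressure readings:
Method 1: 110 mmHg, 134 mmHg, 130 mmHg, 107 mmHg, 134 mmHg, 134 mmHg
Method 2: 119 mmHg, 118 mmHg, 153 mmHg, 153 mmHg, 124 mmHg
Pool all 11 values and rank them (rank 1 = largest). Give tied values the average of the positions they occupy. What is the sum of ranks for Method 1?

Sorted (descending): 153, 153, 134, 134, 134, 130, 124, 119, 118, 110, 107
The 2 values of 153 occupy positions 1–2 → average rank (1+2)/2 = 1.5.
The 3 values of 134 occupy positions 3–5 → average rank 4.
Method 1 values → pooled ranks: 110→10, 134→4, 130→6, 107→11, 134→4, 134→4
Rank sum = 10 + 4 + 6 + 11 + 4 + 4 = 39

39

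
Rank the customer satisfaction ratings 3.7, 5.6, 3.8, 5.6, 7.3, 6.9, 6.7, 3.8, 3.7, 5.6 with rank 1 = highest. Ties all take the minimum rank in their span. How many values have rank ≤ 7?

8

Sorted (descending): 7.3, 6.9, 6.7, 5.6, 5.6, 5.6, 3.8, 3.8, 3.7, 3.7
The 3 values of 5.6 occupy positions 4–6 → each gets rank 4.
The 2 values of 3.8 occupy positions 7–8 → each gets rank 7.
The 2 values of 3.7 occupy positions 9–10 → each gets rank 9.
Ranks ≤ 7: {1, 2, 3, 4, 4, 4, 7, 7} → 8 values.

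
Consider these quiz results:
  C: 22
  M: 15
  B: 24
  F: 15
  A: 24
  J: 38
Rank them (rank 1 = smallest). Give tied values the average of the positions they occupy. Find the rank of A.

Sorted (ascending): 15, 15, 22, 24, 24, 38
The 2 values of 15 occupy positions 1–2 → average rank (1+2)/2 = 1.5.
The 2 values of 24 occupy positions 4–5 → average rank (4+5)/2 = 4.5.
A has value 24 → rank 4.5.

4.5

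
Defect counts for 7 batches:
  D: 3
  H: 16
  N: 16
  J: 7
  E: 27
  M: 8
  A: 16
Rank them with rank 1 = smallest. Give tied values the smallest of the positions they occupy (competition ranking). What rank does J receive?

2

Sorted (ascending): 3, 7, 8, 16, 16, 16, 27
The 3 values of 16 occupy positions 4–6 → each gets rank 4.
J has value 7 → rank 2.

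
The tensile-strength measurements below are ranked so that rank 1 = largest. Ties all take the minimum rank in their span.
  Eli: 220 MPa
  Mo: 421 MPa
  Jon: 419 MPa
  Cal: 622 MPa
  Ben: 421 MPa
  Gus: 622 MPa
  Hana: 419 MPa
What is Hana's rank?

Sorted (descending): 622, 622, 421, 421, 419, 419, 220
The 2 values of 622 occupy positions 1–2 → each gets rank 1.
The 2 values of 421 occupy positions 3–4 → each gets rank 3.
The 2 values of 419 occupy positions 5–6 → each gets rank 5.
Hana has value 419 MPa → rank 5.

5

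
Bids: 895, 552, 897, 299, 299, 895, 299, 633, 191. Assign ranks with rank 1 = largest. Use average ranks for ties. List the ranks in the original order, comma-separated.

Sorted (descending): 897, 895, 895, 633, 552, 299, 299, 299, 191
The 2 values of 895 occupy positions 2–3 → average rank (2+3)/2 = 2.5.
The 3 values of 299 occupy positions 6–8 → average rank 7.

2.5, 5, 1, 7, 7, 2.5, 7, 4, 9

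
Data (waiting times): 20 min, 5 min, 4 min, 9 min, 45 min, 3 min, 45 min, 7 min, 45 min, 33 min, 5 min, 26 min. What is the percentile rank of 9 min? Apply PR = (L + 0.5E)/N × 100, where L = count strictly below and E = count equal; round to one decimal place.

N = 12.
Strictly below 9: 5. Equal to 9: 1.
PR = (5 + 0.5·1)/12 × 100 = 45.8

45.8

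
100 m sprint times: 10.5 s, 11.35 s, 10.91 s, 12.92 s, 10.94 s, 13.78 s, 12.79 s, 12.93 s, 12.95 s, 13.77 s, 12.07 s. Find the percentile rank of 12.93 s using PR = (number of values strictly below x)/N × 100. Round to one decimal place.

63.6

N = 11.
Strictly below 12.93: 7. Equal to 12.93: 1.
PR = 7/11 × 100 = 63.6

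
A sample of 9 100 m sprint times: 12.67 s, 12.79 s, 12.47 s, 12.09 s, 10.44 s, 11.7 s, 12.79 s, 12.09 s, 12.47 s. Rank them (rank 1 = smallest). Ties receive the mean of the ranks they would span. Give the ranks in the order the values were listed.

7, 8.5, 5.5, 3.5, 1, 2, 8.5, 3.5, 5.5

Sorted (ascending): 10.44, 11.7, 12.09, 12.09, 12.47, 12.47, 12.67, 12.79, 12.79
The 2 values of 12.09 occupy positions 3–4 → average rank (3+4)/2 = 3.5.
The 2 values of 12.47 occupy positions 5–6 → average rank (5+6)/2 = 5.5.
The 2 values of 12.79 occupy positions 8–9 → average rank (8+9)/2 = 8.5.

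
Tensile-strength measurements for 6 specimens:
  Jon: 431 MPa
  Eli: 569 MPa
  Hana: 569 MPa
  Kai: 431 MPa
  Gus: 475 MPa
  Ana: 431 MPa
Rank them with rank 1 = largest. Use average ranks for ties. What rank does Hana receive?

1.5

Sorted (descending): 569, 569, 475, 431, 431, 431
The 2 values of 569 occupy positions 1–2 → average rank (1+2)/2 = 1.5.
The 3 values of 431 occupy positions 4–6 → average rank 5.
Hana has value 569 MPa → rank 1.5.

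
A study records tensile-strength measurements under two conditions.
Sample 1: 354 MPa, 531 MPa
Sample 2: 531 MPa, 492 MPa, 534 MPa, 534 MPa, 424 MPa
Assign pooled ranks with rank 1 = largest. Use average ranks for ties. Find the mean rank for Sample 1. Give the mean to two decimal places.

5.25

Sorted (descending): 534, 534, 531, 531, 492, 424, 354
The 2 values of 534 occupy positions 1–2 → average rank (1+2)/2 = 1.5.
The 2 values of 531 occupy positions 3–4 → average rank (3+4)/2 = 3.5.
Sample 1 values → pooled ranks: 354→7, 531→3.5
Mean rank = (7 + 3.5) / 2 = 5.25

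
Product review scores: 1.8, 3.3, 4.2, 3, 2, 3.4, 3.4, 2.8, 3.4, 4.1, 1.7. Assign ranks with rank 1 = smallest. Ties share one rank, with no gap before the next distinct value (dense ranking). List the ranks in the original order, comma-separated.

Sorted (ascending): 1.7, 1.8, 2, 2.8, 3, 3.3, 3.4, 3.4, 3.4, 4.1, 4.2
The 3 values of 3.4 share dense rank 7.
Remaining distinct values take the next consecutive integers.

2, 6, 9, 5, 3, 7, 7, 4, 7, 8, 1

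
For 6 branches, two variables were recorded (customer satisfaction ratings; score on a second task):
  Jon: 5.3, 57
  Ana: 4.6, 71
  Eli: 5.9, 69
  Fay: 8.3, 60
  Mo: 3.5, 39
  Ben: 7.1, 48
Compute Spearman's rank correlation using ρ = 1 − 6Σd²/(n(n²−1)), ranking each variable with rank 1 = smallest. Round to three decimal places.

Ranks of variable 1: 3, 2, 4, 6, 1, 5
Ranks of variable 2: 3, 6, 5, 4, 1, 2
d = r₁ − r₂: 0, -4, -1, 2, 0, 3
d²: 0, 16, 1, 4, 0, 9; Σd² = 30
ρ = 1 − 6·30/(6·35) = 1 − 180/210 = 0.143

0.143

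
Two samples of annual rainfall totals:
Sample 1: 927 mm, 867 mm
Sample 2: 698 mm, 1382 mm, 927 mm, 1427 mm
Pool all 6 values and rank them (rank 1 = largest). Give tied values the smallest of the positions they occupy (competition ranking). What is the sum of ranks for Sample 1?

8

Sorted (descending): 1427, 1382, 927, 927, 867, 698
The 2 values of 927 occupy positions 3–4 → each gets rank 3.
Sample 1 values → pooled ranks: 927→3, 867→5
Rank sum = 3 + 5 = 8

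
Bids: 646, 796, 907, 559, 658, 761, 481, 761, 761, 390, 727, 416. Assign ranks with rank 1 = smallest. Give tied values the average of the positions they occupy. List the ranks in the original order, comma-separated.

5, 11, 12, 4, 6, 9, 3, 9, 9, 1, 7, 2

Sorted (ascending): 390, 416, 481, 559, 646, 658, 727, 761, 761, 761, 796, 907
The 3 values of 761 occupy positions 8–10 → average rank 9.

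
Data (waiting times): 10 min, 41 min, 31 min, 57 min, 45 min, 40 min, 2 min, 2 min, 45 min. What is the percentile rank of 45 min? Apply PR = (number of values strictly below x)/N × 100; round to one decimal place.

N = 9.
Strictly below 45: 6. Equal to 45: 2.
PR = 6/9 × 100 = 66.7

66.7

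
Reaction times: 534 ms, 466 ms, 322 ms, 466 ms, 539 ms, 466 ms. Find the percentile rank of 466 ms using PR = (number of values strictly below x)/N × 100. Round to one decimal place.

N = 6.
Strictly below 466: 1. Equal to 466: 3.
PR = 1/6 × 100 = 16.7

16.7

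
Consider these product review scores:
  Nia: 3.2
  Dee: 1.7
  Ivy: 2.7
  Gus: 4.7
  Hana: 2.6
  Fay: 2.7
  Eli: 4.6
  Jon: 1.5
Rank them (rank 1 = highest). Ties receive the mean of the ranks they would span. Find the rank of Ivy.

Sorted (descending): 4.7, 4.6, 3.2, 2.7, 2.7, 2.6, 1.7, 1.5
The 2 values of 2.7 occupy positions 4–5 → average rank (4+5)/2 = 4.5.
Ivy has value 2.7 → rank 4.5.

4.5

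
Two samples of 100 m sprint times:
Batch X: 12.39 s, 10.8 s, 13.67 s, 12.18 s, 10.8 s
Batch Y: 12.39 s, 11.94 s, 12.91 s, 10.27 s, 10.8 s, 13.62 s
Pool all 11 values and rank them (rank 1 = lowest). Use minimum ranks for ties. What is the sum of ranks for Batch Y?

34

Sorted (ascending): 10.27, 10.8, 10.8, 10.8, 11.94, 12.18, 12.39, 12.39, 12.91, 13.62, 13.67
The 3 values of 10.8 occupy positions 2–4 → each gets rank 2.
The 2 values of 12.39 occupy positions 7–8 → each gets rank 7.
Batch Y values → pooled ranks: 12.39→7, 11.94→5, 12.91→9, 10.27→1, 10.8→2, 13.62→10
Rank sum = 7 + 5 + 9 + 1 + 2 + 10 = 34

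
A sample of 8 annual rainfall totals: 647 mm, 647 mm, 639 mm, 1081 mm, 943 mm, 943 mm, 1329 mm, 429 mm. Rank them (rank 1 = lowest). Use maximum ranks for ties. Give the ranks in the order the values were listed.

4, 4, 2, 7, 6, 6, 8, 1

Sorted (ascending): 429, 639, 647, 647, 943, 943, 1081, 1329
The 2 values of 647 occupy positions 3–4 → each gets rank 4.
The 2 values of 943 occupy positions 5–6 → each gets rank 6.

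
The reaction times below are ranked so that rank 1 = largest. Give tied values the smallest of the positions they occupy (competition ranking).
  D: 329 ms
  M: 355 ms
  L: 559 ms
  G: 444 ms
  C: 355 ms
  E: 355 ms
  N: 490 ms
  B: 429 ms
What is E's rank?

5

Sorted (descending): 559, 490, 444, 429, 355, 355, 355, 329
The 3 values of 355 occupy positions 5–7 → each gets rank 5.
E has value 355 ms → rank 5.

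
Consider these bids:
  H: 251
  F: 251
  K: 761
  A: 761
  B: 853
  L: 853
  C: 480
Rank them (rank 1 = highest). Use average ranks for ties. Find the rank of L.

Sorted (descending): 853, 853, 761, 761, 480, 251, 251
The 2 values of 853 occupy positions 1–2 → average rank (1+2)/2 = 1.5.
The 2 values of 761 occupy positions 3–4 → average rank (3+4)/2 = 3.5.
The 2 values of 251 occupy positions 6–7 → average rank (6+7)/2 = 6.5.
L has value 853 → rank 1.5.

1.5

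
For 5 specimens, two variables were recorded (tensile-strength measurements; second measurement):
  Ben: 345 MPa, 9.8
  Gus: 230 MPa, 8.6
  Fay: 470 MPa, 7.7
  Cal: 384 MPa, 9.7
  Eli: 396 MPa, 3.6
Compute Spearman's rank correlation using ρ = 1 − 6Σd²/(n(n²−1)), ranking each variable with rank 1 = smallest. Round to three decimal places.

-0.600

Ranks of variable 1: 2, 1, 5, 3, 4
Ranks of variable 2: 5, 3, 2, 4, 1
d = r₁ − r₂: -3, -2, 3, -1, 3
d²: 9, 4, 9, 1, 9; Σd² = 32
ρ = 1 − 6·32/(5·24) = 1 − 192/120 = -0.600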